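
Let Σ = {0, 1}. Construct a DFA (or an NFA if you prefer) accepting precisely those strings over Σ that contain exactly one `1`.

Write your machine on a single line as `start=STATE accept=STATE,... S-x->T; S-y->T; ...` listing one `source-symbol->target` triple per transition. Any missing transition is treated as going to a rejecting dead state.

Count `1`s, saturating at 2: state q0 means no `1` yet, q1 means one `1` seen, q2 means more than one. Each `1` increments (capped at q2); other symbols loop. Accept from {q1}.
A 3-state machine:
        0   1  
>  q0   q0  q1 
 * q1   q1  q2 
   q2   q2  q2 
(> = start, * = accepting)

start=q0; accept=q1; q0-0->q0; q0-1->q1; q1-0->q1; q1-1->q2; q2-0->q2; q2-1->q2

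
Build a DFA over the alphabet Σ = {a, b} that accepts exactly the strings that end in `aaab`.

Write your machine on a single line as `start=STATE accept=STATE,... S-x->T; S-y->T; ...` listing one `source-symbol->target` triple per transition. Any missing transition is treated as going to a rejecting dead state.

Remember how much of `aaab` the current input suffix matches. State q0 means no match yet; q1 means the last symbol is `a`; q2 means the last 2 symbols are `aa`; q3 means the last 3 symbols are `aaa`; q4 means the last 4 symbols are `aaab`. Only q4 accepts. On a mismatch, fall back to the longest proper suffix that is still a prefix of `aaab`.
A 5-state machine:
        a   b  
>  q0   q1  q0 
   q1   q2  q0 
   q2   q3  q0 
   q3   q3  q4 
 * q4   q1  q0 
(> = start, * = accepting)

start=q0; accept=q4; q0-a->q1; q0-b->q0; q1-a->q2; q1-b->q0; q2-a->q3; q2-b->q0; q3-a->q3; q3-b->q4; q4-a->q1; q4-b->q0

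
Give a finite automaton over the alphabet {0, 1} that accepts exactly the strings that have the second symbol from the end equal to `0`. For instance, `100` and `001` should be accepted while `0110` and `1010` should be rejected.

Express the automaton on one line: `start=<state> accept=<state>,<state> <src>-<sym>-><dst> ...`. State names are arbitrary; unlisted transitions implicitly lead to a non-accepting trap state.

start=q0 accept=q3,q4 q0-0->q1 q0-1->q2 q1-0->q3 q1-1->q4 q2-0->q5 q2-1->q6 q3-0->q3 q3-1->q4 q4-0->q5 q4-1->q6 q5-0->q3 q5-1->q4 q6-0->q5 q6-1->q6

A DFA must remember the last 2 symbols (since which symbol is second-to-last isn't known until the input ends). Use one state per possible window of the last ≤2 symbols; accept from those whose window starts with `0`.
7 states suffice.
        0   1  
>  q0   q1  q2 
   q1   q3  q4 
   q2   q5  q6 
 * q3   q3  q4 
 * q4   q5  q6 
   q5   q3  q4 
   q6   q5  q6 
(> = start, * = accepting)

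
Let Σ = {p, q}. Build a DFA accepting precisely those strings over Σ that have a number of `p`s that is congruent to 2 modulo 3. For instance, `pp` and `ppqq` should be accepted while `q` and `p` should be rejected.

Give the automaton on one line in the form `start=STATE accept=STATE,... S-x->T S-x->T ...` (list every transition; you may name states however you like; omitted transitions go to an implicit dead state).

start=S0 accept=S2 S0-p->S1 S0-q->S0 S1-p->S2 S1-q->S1 S2-p->S0 S2-q->S2

The only thing that matters is how many `p`s have appeared, reduced mod 3. Use one state per residue: S0 for 0, …, S2 for 2. Reading `p` moves to the next residue; anything else stays put. S2 is accepting.
With 3 states:
        p   q  
>  S0   S1  S0 
   S1   S2  S1 
 * S2   S0  S2 
(> = start, * = accepting)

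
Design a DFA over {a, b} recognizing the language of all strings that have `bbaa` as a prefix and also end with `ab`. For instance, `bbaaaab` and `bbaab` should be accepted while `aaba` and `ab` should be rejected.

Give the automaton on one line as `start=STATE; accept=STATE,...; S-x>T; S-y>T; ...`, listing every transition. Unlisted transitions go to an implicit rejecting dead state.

start=q0; accept=q6; q0-a>q1; q0-b>q2; q1-a>q1; q1-b>q1; q2-a>q1; q2-b>q3; q3-a>q4; q3-b>q1; q4-a>q5; q4-b>q1; q5-a>q5; q5-b>q6; q6-a>q5; q6-b>q7; q7-a>q5; q7-b>q7

Run two small machines in parallel and take their product. The first has 6 states tracking whether the input so far still matches the prefix `bbaa`; the second has 3 states tracking how much of the suffix `ab` has currently been matched. A product state is a pair (one from each), accepting exactly when both do. After merging equivalent states the machine shrinks.
With 8 states:
        a   b  
>  q0   q1  q2 
   q1   q1  q1 
   q2   q1  q3 
   q3   q4  q1 
   q4   q5  q1 
   q5   q5  q6 
 * q6   q5  q7 
   q7   q5  q7 
(> = start, * = accepting)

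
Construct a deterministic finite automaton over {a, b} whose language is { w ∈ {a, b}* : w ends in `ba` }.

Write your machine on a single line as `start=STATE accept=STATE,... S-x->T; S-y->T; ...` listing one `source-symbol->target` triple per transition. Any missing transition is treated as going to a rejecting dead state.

Remember how much of `ba` the current input suffix matches. State s0 means no match yet; s1 means the last symbol is `b`; s2 means the last 2 symbols are `ba`. Only s2 accepts. On a mismatch, fall back to the longest proper suffix that is still a prefix of `ba`.
With 3 states:
        a   b  
>  s0   s0  s1 
   s1   s2  s1 
 * s2   s0  s1 
(> = start, * = accepting)

start=s0; accept=s2; s0-a->s0; s0-b->s1; s1-a->s2; s1-b->s1; s2-a->s0; s2-b->s1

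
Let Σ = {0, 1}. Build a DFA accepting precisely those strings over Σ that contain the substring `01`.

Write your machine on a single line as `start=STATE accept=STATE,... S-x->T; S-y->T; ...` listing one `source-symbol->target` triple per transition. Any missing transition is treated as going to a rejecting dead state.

start=A; accept=C; A-0->B; A-1->A; B-0->B; B-1->C; C-0->C; C-1->C

Track how much of `01` has been matched so far: state A is no progress, C is the absorbing accept state reached once `01` has occurred. Intermediate states record partial matches; on a mismatch, fall back to the longest reusable overlap.
       0  1 
>  A   B  A 
   B   B  C 
 * C   C  C 
(> = start, * = accepting)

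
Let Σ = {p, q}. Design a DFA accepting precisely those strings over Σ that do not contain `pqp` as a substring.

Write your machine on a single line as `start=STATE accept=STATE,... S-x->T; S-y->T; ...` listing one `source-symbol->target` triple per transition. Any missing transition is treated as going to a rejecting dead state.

Track partial matches of the forbidden pattern `pqp`. State S3 is a dead state reached once `pqp` has occurred; every other state accepts. S0 means no part of `pqp` is currently matched.
4 states suffice.
        p   q  
>* S0   S1  S0 
 * S1   S1  S2 
 * S2   S3  S0 
   S3   S3  S3 
(> = start, * = accepting)

start=S0; accept=S0,S1,S2; S0-p->S1; S0-q->S0; S1-p->S1; S1-q->S2; S2-p->S3; S2-q->S0; S3-p->S3; S3-q->S3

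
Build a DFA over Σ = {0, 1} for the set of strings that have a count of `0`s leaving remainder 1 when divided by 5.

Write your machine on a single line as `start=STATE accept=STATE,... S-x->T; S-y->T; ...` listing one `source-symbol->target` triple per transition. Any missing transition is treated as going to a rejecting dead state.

start=S0; accept=S1; S0-0->S1; S0-1->S0; S1-0->S2; S1-1->S1; S2-0->S3; S2-1->S2; S3-0->S4; S3-1->S3; S4-0->S0; S4-1->S4

Keep the running count of `0`s modulo 5: each `0` advances along the cycle S0 → S1 → S2 → S3 → S4 → S0 while other symbols loop. Accept at S1.
        0   1  
>  S0   S1  S0 
 * S1   S2  S1 
   S2   S3  S2 
   S3   S4  S3 
   S4   S0  S4 
(> = start, * = accepting)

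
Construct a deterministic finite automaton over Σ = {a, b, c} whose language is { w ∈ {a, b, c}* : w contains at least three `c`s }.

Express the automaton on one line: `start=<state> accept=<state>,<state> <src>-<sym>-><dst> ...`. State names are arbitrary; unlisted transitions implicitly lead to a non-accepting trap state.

start=q0 accept=q3,q4 q0-a->q0 q0-b->q0 q0-c->q1 q1-a->q1 q1-b->q1 q1-c->q2 q2-a->q2 q2-b->q2 q2-c->q3 q3-a->q3 q3-b->q3 q3-c->q4 q4-a->q4 q4-b->q4 q4-c->q4

Only the number of `c`s matters, and only up to 4. Make a chain q0 → q1 → q2 → q3 → q4 advanced by each `c` (with q4 absorbing); every other symbol self-loops. The accepting set is {q3, q4}.
        a   b   c  
>  q0   q0  q0  q1 
   q1   q1  q1  q2 
   q2   q2  q2  q3 
 * q3   q3  q3  q4 
 * q4   q4  q4  q4 
(> = start, * = accepting)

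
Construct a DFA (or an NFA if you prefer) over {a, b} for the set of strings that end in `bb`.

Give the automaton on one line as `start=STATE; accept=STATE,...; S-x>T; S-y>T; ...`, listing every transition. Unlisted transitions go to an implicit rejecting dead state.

start=q0; accept=q2; q0-a>q0; q0-b>q1; q1-a>q0; q1-b>q2; q2-a>q0; q2-b>q2

Remember how much of `bb` the current input suffix matches. State q0 means no match yet; q1 means the last symbol is `b`; q2 means the last 2 symbols are `bb`. Only q2 accepts. On a mismatch, fall back to the longest proper suffix that is still a prefix of `bb`.
With 3 states:
        a   b  
>  q0   q0  q1 
   q1   q0  q2 
 * q2   q0  q2 
(> = start, * = accepting)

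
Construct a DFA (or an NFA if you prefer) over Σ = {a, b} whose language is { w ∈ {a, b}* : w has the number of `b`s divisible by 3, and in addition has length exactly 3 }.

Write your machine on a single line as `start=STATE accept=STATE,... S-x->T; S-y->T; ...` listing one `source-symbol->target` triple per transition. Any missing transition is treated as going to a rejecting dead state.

start=q0; accept=q6; q0-a->q1; q0-b->q2; q1-a->q3; q1-b->q4; q2-a->q4; q2-b->q5; q3-a->q6; q3-b->q4; q4-a->q4; q4-b->q4; q5-a->q4; q5-b->q6; q6-a->q4; q6-b->q4

Build one automaton per condition and run them in lockstep. One (3 states) tracks the count of `b`s modulo 3; the other (5 states) tracks the input length, saturating at 4. Each combined state is a pair, one component from each; accept when both components accept. Equivalent product states are then merged.
        a   b  
>  q0   q1  q2 
   q1   q3  q4 
   q2   q4  q5 
   q3   q6  q4 
   q4   q4  q4 
   q5   q4  q6 
 * q6   q4  q4 
(> = start, * = accepting)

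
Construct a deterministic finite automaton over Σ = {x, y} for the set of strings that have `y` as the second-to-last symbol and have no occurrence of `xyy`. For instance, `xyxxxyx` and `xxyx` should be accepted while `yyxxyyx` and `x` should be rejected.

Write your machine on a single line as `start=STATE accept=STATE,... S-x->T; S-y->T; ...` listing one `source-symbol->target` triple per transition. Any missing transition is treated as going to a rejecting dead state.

Run two small machines in parallel and take their product. The first has 7 states tracking the last 2 symbols read; the second has 4 states tracking partial matches of the forbidden pattern `xyy`. A product state is a pair (one from each), accepting exactly when both do. Equivalent product states are then merged.
With 7 states:
        x   y  
>  S0   S1  S2 
   S1   S1  S3 
   S2   S4  S5 
   S3   S4  S6 
 * S4   S1  S3 
 * S5   S4  S5 
   S6   S6  S6 
(> = start, * = accepting)

start=S0; accept=S4,S5; S0-x->S1; S0-y->S2; S1-x->S1; S1-y->S3; S2-x->S4; S2-y->S5; S3-x->S4; S3-y->S6; S4-x->S1; S4-y->S3; S5-x->S4; S5-y->S5; S6-x->S6; S6-y->S6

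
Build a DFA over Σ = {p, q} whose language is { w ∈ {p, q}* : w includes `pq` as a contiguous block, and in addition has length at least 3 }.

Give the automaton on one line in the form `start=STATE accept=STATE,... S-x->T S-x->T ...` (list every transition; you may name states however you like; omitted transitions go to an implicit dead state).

start=A accept=F A-p->B A-q->C B-p->D B-q->E C-p->D C-q->C D-p->D D-q->F E-p->F E-q->F F-p->F F-q->F

Run two small machines in parallel and take their product. The first has 3 states tracking whether and how much of `pq` has been seen; the second has 5 states tracking the input length, saturating at 4. A product state is a pair (one from each), accepting exactly when both do. Equivalent product states are then merged.
       p  q 
>  A   B  C 
   B   D  E 
   C   D  C 
   D   D  F 
   E   F  F 
 * F   F  F 
(> = start, * = accepting)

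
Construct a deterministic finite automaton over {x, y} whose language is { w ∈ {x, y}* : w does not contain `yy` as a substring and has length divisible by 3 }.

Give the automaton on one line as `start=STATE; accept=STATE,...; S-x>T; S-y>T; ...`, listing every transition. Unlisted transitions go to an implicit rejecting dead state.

Run two small machines in parallel and take their product. One (3 states) tracks partial matches of the forbidden pattern `yy`; the other (3 states) tracks the input length modulo 3. Each combined state is a pair, one component from each; accept when both components accept.
A 9-state machine:
        x   y  
>* q0   q1  q2 
   q1   q3  q4 
   q2   q3  q5 
   q3   q0  q6 
   q4   q0  q7 
   q5   q7  q7 
 * q6   q1  q8 
   q7   q8  q8 
   q8   q5  q5 
(> = start, * = accepting)

start=q0; accept=q0,q6; q0-x>q1; q0-y>q2; q1-x>q3; q1-y>q4; q2-x>q3; q2-y>q5; q3-x>q0; q3-y>q6; q4-x>q0; q4-y>q7; q5-x>q7; q5-y>q7; q6-x>q1; q6-y>q8; q7-x>q8; q7-y>q8; q8-x>q5; q8-y>q5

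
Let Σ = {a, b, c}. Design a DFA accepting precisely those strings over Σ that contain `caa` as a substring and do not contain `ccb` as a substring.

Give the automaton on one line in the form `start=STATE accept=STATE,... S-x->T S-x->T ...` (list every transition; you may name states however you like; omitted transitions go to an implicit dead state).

Build one automaton per condition and run them in lockstep. One (4 states) tracks whether and how much of `caa` has been seen; the other (4 states) tracks partial matches of the forbidden pattern `ccb`. Each combined state is a pair, one component from each; accept when both components accept.
11 states suffice.
          a    b    c  
>  s0     s0   s0   s1 
   s1     s2   s0   s3 
   s2     s4   s0   s1 
   s3     s2   s5   s3 
 * s4     s4   s4   s6 
   s5     s5   s5   s7 
 * s6     s4   s4   s8 
   s7     s9   s5   s7 
 * s8     s4  s10   s8 
   s9    s10   s5   s7 
   s10   s10  s10  s10 
(> = start, * = accepting)

start=s0 accept=s4,s6,s8 s0-a->s0 s0-b->s0 s0-c->s1 s1-a->s2 s1-b->s0 s1-c->s3 s2-a->s4 s2-b->s0 s2-c->s1 s3-a->s2 s3-b->s5 s3-c->s3 s4-a->s4 s4-b->s4 s4-c->s6 s5-a->s5 s5-b->s5 s5-c->s7 s6-a->s4 s6-b->s4 s6-c->s8 s7-a->s9 s7-b->s5 s7-c->s7 s8-a->s4 s8-b->s10 s8-c->s8 s9-a->s10 s9-b->s5 s9-c->s7 s10-a->s10 s10-b->s10 s10-c->s10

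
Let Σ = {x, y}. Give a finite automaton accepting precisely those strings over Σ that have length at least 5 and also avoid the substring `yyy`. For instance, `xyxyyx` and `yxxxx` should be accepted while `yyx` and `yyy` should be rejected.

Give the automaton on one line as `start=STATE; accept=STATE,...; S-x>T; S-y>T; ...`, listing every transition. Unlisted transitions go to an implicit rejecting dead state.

start=q0; accept=q14,q15,q16,q18,q19,q20; q0-x>q1; q0-y>q2; q1-x>q3; q1-y>q4; q2-x>q3; q2-y>q5; q3-x>q6; q3-y>q7; q4-x>q6; q4-y>q8; q5-x>q6; q5-y>q9; q6-x>q10; q6-y>q11; q7-x>q10; q7-y>q12; q8-x>q10; q8-y>q13; q9-x>q13; q9-y>q13; q10-x>q14; q10-y>q15; q11-x>q14; q11-y>q16; q12-x>q14; q12-y>q17; q13-x>q17; q13-y>q17; q14-x>q18; q14-y>q19; q15-x>q18; q15-y>q20; q16-x>q18; q16-y>q21; q17-x>q21; q17-y>q21; q18-x>q18; q18-y>q19; q19-x>q18; q19-y>q20; q20-x>q18; q20-y>q21; q21-x>q21; q21-y>q21

Build one automaton per condition and run them in lockstep. One (7 states) tracks the input length, saturating at 6; the other (4 states) tracks partial matches of the forbidden pattern `yyy`. Each combined state is a pair, one component from each; accept when both components accept.
A 22-state machine:
          x    y  
>  q0     q1   q2 
   q1     q3   q4 
   q2     q3   q5 
   q3     q6   q7 
   q4     q6   q8 
   q5     q6   q9 
   q6    q10  q11 
   q7    q10  q12 
   q8    q10  q13 
   q9    q13  q13 
   q10   q14  q15 
   q11   q14  q16 
   q12   q14  q17 
   q13   q17  q17 
 * q14   q18  q19 
 * q15   q18  q20 
 * q16   q18  q21 
   q17   q21  q21 
 * q18   q18  q19 
 * q19   q18  q20 
 * q20   q18  q21 
   q21   q21  q21 
(> = start, * = accepting)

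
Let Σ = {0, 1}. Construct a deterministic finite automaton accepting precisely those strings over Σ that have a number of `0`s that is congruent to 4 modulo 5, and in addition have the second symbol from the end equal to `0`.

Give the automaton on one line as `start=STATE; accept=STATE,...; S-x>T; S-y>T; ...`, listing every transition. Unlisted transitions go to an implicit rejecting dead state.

Handle the two conditions separately and then intersect. The first has 5 states tracking the count of `0`s modulo 5; the second has 7 states tracking the last 2 symbols read. A product state is a pair (one from each), accepting exactly when both do.
With 23 states:
          0    1  
>  s0     s1   s2 
   s1     s3   s4 
   s2     s5   s6 
   s3     s7   s8 
   s4     s9  s10 
   s5     s3   s4 
   s6     s5   s6 
   s7    s11  s12 
   s8    s13  s14 
   s9     s7   s8 
   s10    s9  s10 
 * s11   s15  s16 
   s12   s17  s18 
   s13   s11  s12 
   s14   s13  s14 
   s15   s19  s20 
 * s16   s21  s22 
   s17   s15  s16 
   s18   s17  s18 
   s19    s3   s4 
   s20    s5   s6 
   s21   s19  s20 
   s22   s21  s22 
(> = start, * = accepting)

start=s0; accept=s11,s16; s0-0>s1; s0-1>s2; s1-0>s3; s1-1>s4; s2-0>s5; s2-1>s6; s3-0>s7; s3-1>s8; s4-0>s9; s4-1>s10; s5-0>s3; s5-1>s4; s6-0>s5; s6-1>s6; s7-0>s11; s7-1>s12; s8-0>s13; s8-1>s14; s9-0>s7; s9-1>s8; s10-0>s9; s10-1>s10; s11-0>s15; s11-1>s16; s12-0>s17; s12-1>s18; s13-0>s11; s13-1>s12; s14-0>s13; s14-1>s14; s15-0>s19; s15-1>s20; s16-0>s21; s16-1>s22; s17-0>s15; s17-1>s16; s18-0>s17; s18-1>s18; s19-0>s3; s19-1>s4; s20-0>s5; s20-1>s6; s21-0>s19; s21-1>s20; s22-0>s21; s22-1>s22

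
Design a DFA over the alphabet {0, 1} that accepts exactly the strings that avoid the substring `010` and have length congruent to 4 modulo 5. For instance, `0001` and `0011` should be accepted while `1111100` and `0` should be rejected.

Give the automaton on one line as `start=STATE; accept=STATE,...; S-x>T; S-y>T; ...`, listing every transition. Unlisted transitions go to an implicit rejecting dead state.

Build one automaton per condition and run them in lockstep. The first has 4 states tracking partial matches of the forbidden pattern `010`; the second has 5 states tracking the input length modulo 5. A product state is a pair (one from each), accepting exactly when both do. Minimizing collapses redundant product states.
With 16 states:
          0    1  
>  q0     q1   q2 
   q1     q3   q4 
   q2     q3   q5 
   q3     q6   q7 
   q4     q8   q9 
   q5     q6   q9 
   q6    q10  q11 
   q7     q8  q12 
   q8     q8   q8 
   q9    q10  q12 
 * q10   q13  q14 
 * q11    q8   q0 
 * q12   q13   q0 
   q13    q1  q15 
   q14    q8   q2 
   q15    q8   q5 
(> = start, * = accepting)

start=q0; accept=q10,q11,q12; q0-0>q1; q0-1>q2; q1-0>q3; q1-1>q4; q2-0>q3; q2-1>q5; q3-0>q6; q3-1>q7; q4-0>q8; q4-1>q9; q5-0>q6; q5-1>q9; q6-0>q10; q6-1>q11; q7-0>q8; q7-1>q12; q8-0>q8; q8-1>q8; q9-0>q10; q9-1>q12; q10-0>q13; q10-1>q14; q11-0>q8; q11-1>q0; q12-0>q13; q12-1>q0; q13-0>q1; q13-1>q15; q14-0>q8; q14-1>q2; q15-0>q8; q15-1>q5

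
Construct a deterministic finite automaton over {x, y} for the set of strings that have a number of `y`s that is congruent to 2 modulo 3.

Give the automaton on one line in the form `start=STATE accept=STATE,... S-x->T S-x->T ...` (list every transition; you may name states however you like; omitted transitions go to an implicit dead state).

start=A accept=C A-x->A A-y->B B-x->B B-y->C C-x->C C-y->A

Keep the running count of `y`s modulo 3: each `y` advances along the cycle A → B → C → A while other symbols loop. Accept at C.
3 states suffice.
       x  y 
>  A   A  B 
   B   B  C 
 * C   C  A 
(> = start, * = accepting)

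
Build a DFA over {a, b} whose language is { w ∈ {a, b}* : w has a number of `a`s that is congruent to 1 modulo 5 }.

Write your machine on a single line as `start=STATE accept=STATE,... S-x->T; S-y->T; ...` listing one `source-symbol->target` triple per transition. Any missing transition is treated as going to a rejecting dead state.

Keep the running count of `a`s modulo 5: each `a` advances along the cycle q0 → q1 → q2 → q3 → q4 → q0 while other symbols loop. Accept at q1.
With 5 states:
        a   b  
>  q0   q1  q0 
 * q1   q2  q1 
   q2   q3  q2 
   q3   q4  q3 
   q4   q0  q4 
(> = start, * = accepting)

start=q0; accept=q1; q0-a->q1; q0-b->q0; q1-a->q2; q1-b->q1; q2-a->q3; q2-b->q2; q3-a->q4; q3-b->q3; q4-a->q0; q4-b->q4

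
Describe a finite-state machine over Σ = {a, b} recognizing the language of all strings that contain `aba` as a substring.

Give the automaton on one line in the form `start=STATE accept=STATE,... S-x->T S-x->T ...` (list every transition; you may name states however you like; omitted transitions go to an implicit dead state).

Track how much of `aba` has been matched so far: state q0 is no progress, q3 is the absorbing accept state reached once `aba` has occurred. Intermediate states record partial matches; on a mismatch, fall back to the longest reusable overlap.
        a   b  
>  q0   q1  q0 
   q1   q1  q2 
   q2   q3  q0 
 * q3   q3  q3 
(> = start, * = accepting)

start=q0 accept=q3 q0-a->q1 q0-b->q0 q1-a->q1 q1-b->q2 q2-a->q3 q2-b->q0 q3-a->q3 q3-b->q3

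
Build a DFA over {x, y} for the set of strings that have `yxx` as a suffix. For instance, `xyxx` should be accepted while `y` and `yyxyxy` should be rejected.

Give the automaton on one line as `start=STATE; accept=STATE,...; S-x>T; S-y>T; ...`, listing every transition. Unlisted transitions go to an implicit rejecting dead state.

Remember how much of `yxx` the current input suffix matches. State A means no match yet; B means the last symbol is `y`; C means the last 2 symbols are `yx`; D means the last 3 symbols are `yxx`. Only D accepts. On a mismatch, fall back to the longest proper suffix that is still a prefix of `yxx`.
With 4 states:
       x  y 
>  A   A  B 
   B   C  B 
   C   D  B 
 * D   A  B 
(> = start, * = accepting)

start=A; accept=D; A-x>A; A-y>B; B-x>C; B-y>B; C-x>D; C-y>B; D-x>A; D-y>B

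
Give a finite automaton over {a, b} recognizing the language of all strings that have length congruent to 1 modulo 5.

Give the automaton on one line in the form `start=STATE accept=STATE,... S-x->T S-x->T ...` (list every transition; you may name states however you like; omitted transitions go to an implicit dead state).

Only the length mod 5 matters, so use a 5-cycle: from any state, every input symbol moves to the next state, wrapping s4 back to s0. Mark s1 accepting.
        a   b  
>  s0   s1  s1 
 * s1   s2  s2 
   s2   s3  s3 
   s3   s4  s4 
   s4   s0  s0 
(> = start, * = accepting)

start=s0 accept=s1 s0-a->s1 s0-b->s1 s1-a->s2 s1-b->s2 s2-a->s3 s2-b->s3 s3-a->s4 s3-b->s4 s4-a->s0 s4-b->s0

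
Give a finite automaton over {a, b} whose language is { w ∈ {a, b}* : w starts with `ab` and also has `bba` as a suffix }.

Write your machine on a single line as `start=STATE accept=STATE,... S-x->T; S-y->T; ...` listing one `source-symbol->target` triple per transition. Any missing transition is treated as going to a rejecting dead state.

start=S0; accept=S9; S0-a->S1; S0-b->S2; S1-a->S3; S1-b->S4; S2-a->S3; S2-b->S5; S3-a->S3; S3-b->S2; S4-a->S6; S4-b->S7; S5-a->S8; S5-b->S5; S6-a->S6; S6-b->S4; S7-a->S9; S7-b->S7; S8-a->S3; S8-b->S2; S9-a->S6; S9-b->S4

Run two small machines in parallel and take their product. The first has 4 states tracking whether the input so far still matches the prefix `ab`; the second has 4 states tracking how much of the suffix `bba` has currently been matched. A product state is a pair (one from each), accepting exactly when both do.
With 10 states:
        a   b  
>  S0   S1  S2 
   S1   S3  S4 
   S2   S3  S5 
   S3   S3  S2 
   S4   S6  S7 
   S5   S8  S5 
   S6   S6  S4 
   S7   S9  S7 
   S8   S3  S2 
 * S9   S6  S4 
(> = start, * = accepting)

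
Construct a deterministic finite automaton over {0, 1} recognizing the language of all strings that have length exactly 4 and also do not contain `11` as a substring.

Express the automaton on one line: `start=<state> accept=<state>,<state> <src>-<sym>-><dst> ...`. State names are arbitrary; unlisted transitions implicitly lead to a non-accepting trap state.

start=A accept=I A-0->B A-1->C B-0->D B-1->E C-0->D C-1->F D-0->G D-1->H E-0->G E-1->F F-0->F F-1->F G-0->I G-1->I H-0->I H-1->F I-0->F I-1->F

Handle the two conditions separately and then intersect. The first has 6 states tracking the input length, saturating at 5; the second has 3 states tracking partial matches of the forbidden pattern `11`. A product state is a pair (one from each), accepting exactly when both do. After merging equivalent states the machine shrinks.
9 states suffice.
       0  1 
>  A   B  C 
   B   D  E 
   C   D  F 
   D   G  H 
   E   G  F 
   F   F  F 
   G   I  I 
   H   I  F 
 * I   F  F 
(> = start, * = accepting)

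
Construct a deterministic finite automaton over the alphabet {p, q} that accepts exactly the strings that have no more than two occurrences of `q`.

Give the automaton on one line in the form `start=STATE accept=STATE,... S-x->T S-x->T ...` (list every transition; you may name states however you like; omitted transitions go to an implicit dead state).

Only the number of `q`s matters, and only up to 3. Make a chain S0 → S1 → S2 → S3 advanced by each `q` (with S3 absorbing); every other symbol self-loops. The accepting set is {S0, S1, S2}.
A 4-state machine:
        p   q  
>* S0   S0  S1 
 * S1   S1  S2 
 * S2   S2  S3 
   S3   S3  S3 
(> = start, * = accepting)

start=S0 accept=S0,S1,S2 S0-p->S0 S0-q->S1 S1-p->S1 S1-q->S2 S2-p->S2 S2-q->S3 S3-p->S3 S3-q->S3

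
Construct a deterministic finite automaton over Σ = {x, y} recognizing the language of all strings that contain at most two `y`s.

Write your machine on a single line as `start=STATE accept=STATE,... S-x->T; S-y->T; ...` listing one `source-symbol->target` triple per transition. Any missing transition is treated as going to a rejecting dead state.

start=q0; accept=q0,q1,q2; q0-x->q0; q0-y->q1; q1-x->q1; q1-y->q2; q2-x->q2; q2-y->q3; q3-x->q3; q3-y->q3

Count `y`s, saturating at 3: states q0 through q2 mean 0 through 2 `y`s seen; q3 means more than 2. Each `y` increments (capped at q3); other symbols loop. Accept from {q0, q1, q2}.
With 4 states:
        x   y  
>* q0   q0  q1 
 * q1   q1  q2 
 * q2   q2  q3 
   q3   q3  q3 
(> = start, * = accepting)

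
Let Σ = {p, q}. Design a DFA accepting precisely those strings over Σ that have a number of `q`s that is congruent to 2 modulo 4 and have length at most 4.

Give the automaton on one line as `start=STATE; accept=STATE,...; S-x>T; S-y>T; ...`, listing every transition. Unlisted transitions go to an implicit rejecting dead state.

Run two small machines in parallel and take their product. One (4 states) tracks the count of `q`s modulo 4; the other (6 states) tracks the input length, saturating at 5. Each combined state is a pair, one component from each; accept when both components accept. After merging equivalent states the machine shrinks.
A 10-state machine:
        p   q  
>  s0   s1  s2 
   s1   s3  s4 
   s2   s4  s5 
   s3   s6  s7 
   s4   s7  s8 
 * s5   s8  s6 
   s6   s6  s6 
   s7   s6  s9 
 * s8   s9  s6 
 * s9   s6  s6 
(> = start, * = accepting)

start=s0; accept=s5,s8,s9; s0-p>s1; s0-q>s2; s1-p>s3; s1-q>s4; s2-p>s4; s2-q>s5; s3-p>s6; s3-q>s7; s4-p>s7; s4-q>s8; s5-p>s8; s5-q>s6; s6-p>s6; s6-q>s6; s7-p>s6; s7-q>s9; s8-p>s9; s8-q>s6; s9-p>s6; s9-q>s6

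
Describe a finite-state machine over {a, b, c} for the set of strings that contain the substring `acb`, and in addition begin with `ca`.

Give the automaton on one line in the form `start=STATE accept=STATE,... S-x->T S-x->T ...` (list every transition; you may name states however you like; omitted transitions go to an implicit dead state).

start=q0 accept=q9 q0-a->q1 q0-b->q2 q0-c->q3 q1-a->q1 q1-b->q2 q1-c->q4 q2-a->q1 q2-b->q2 q2-c->q2 q3-a->q5 q3-b->q2 q3-c->q2 q4-a->q1 q4-b->q6 q4-c->q2 q5-a->q5 q5-b->q7 q5-c->q8 q6-a->q6 q6-b->q6 q6-c->q6 q7-a->q5 q7-b->q7 q7-c->q7 q8-a->q5 q8-b->q9 q8-c->q7 q9-a->q9 q9-b->q9 q9-c->q9

Handle the two conditions separately and then intersect. One (4 states) tracks whether and how much of `acb` has been seen; the other (4 states) tracks whether the input so far still matches the prefix `ca`. Each combined state is a pair, one component from each; accept when both components accept.
With 10 states:
        a   b   c  
>  q0   q1  q2  q3 
   q1   q1  q2  q4 
   q2   q1  q2  q2 
   q3   q5  q2  q2 
   q4   q1  q6  q2 
   q5   q5  q7  q8 
   q6   q6  q6  q6 
   q7   q5  q7  q7 
   q8   q5  q9  q7 
 * q9   q9  q9  q9 
(> = start, * = accepting)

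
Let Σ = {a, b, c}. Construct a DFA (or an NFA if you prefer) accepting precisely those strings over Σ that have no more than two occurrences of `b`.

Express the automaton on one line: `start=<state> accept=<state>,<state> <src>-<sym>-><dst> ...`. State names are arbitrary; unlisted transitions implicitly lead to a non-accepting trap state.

Count `b`s, saturating at 3: states s0 through s2 mean 0 through 2 `b`s seen; s3 means more than 2. Each `b` increments (capped at s3); other symbols loop. Accept from {s0, s1, s2}.
With 4 states:
        a   b   c  
>* s0   s0  s1  s0 
 * s1   s1  s2  s1 
 * s2   s2  s3  s2 
   s3   s3  s3  s3 
(> = start, * = accepting)

start=s0 accept=s0,s1,s2 s0-a->s0 s0-b->s1 s0-c->s0 s1-a->s1 s1-b->s2 s1-c->s1 s2-a->s2 s2-b->s3 s2-c->s2 s3-a->s3 s3-b->s3 s3-c->s3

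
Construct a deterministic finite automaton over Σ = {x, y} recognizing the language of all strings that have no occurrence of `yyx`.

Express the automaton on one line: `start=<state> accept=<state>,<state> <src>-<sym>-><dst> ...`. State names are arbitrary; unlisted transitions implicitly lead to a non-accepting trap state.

start=s0 accept=s0,s1,s2 s0-x->s0 s0-y->s1 s1-x->s0 s1-y->s2 s2-x->s3 s2-y->s2 s3-x->s3 s3-y->s3

This is the complement of 'contains `yyx`'. Use the same substring-matching states — s0 through s3 holding how much of `yyx` has just been matched — but flip the accepting set: everything except the trap s3 accepts.
4 states suffice.
        x   y  
>* s0   s0  s1 
 * s1   s0  s2 
 * s2   s3  s2 
   s3   s3  s3 
(> = start, * = accepting)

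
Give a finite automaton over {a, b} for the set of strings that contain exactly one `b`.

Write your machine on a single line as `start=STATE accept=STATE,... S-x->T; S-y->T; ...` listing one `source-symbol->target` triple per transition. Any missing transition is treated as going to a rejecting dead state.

Count `b`s, saturating at 2: state s0 means no `b` yet, s1 means one `b` seen, s2 means more than one. Each `b` increments (capped at s2); other symbols loop. Accept from {s1}.
3 states suffice.
        a   b  
>  s0   s0  s1 
 * s1   s1  s2 
   s2   s2  s2 
(> = start, * = accepting)

start=s0; accept=s1; s0-a->s0; s0-b->s1; s1-a->s1; s1-b->s2; s2-a->s2; s2-b->s2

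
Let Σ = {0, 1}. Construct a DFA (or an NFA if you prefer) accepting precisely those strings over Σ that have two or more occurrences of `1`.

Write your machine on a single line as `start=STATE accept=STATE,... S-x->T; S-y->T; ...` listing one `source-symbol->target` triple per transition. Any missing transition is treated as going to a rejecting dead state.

Count `1`s, saturating at 3: states S0 through S2 mean 0 through 2 `1`s seen; S3 means more than 2. Each `1` increments (capped at S3); other symbols loop. Accept from {S2, S3}.
        0   1  
>  S0   S0  S1 
   S1   S1  S2 
 * S2   S2  S3 
 * S3   S3  S3 
(> = start, * = accepting)

start=S0; accept=S2,S3; S0-0->S0; S0-1->S1; S1-0->S1; S1-1->S2; S2-0->S2; S2-1->S3; S3-0->S3; S3-1->S3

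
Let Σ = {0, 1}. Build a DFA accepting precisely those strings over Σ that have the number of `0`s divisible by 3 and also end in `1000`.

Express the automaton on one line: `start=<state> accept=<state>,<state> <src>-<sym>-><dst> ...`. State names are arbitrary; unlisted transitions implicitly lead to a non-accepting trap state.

Run two small machines in parallel and take their product. The first has 3 states tracking the count of `0`s modulo 3; the second has 5 states tracking how much of the suffix `1000` has currently been matched. A product state is a pair (one from each), accepting exactly when both do. Minimizing collapses redundant product states.
7 states suffice.
       0  1 
>  A   B  C 
   B   D  B 
   C   E  C 
   D   A  D 
   E   F  B 
   F   G  D 
 * G   B  C 
(> = start, * = accepting)

start=A accept=G A-0->B A-1->C B-0->D B-1->B C-0->E C-1->C D-0->A D-1->D E-0->F E-1->B F-0->G F-1->D G-0->B G-1->C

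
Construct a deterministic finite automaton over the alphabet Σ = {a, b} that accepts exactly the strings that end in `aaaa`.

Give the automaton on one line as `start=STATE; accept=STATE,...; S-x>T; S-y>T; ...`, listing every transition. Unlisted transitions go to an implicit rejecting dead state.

Let each state record the length of the longest suffix of the input read so far that is also a prefix of `aaaa`. q1 means the last symbol is `a`; q2 means the last 2 symbols are `aa`; q3 means the last 3 symbols are `aaa`; q4 means the last 4 symbols are `aaaa`. Accept only at q4, where the string currently ends in `aaaa`.
5 states suffice.
        a   b  
>  q0   q1  q0 
   q1   q2  q0 
   q2   q3  q0 
   q3   q4  q0 
 * q4   q4  q0 
(> = start, * = accepting)

start=q0; accept=q4; q0-a>q1; q0-b>q0; q1-a>q2; q1-b>q0; q2-a>q3; q2-b>q0; q3-a>q4; q3-b>q0; q4-a>q4; q4-b>q0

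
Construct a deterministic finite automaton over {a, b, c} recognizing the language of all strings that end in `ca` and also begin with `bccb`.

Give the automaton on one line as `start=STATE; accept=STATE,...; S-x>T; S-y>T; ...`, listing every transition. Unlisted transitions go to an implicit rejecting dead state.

Build one automaton per condition and run them in lockstep. One (3 states) tracks how much of the suffix `ca` has currently been matched; the other (6 states) tracks whether the input so far still matches the prefix `bccb`. Each combined state is a pair, one component from each; accept when both components accept. After merging equivalent states the machine shrinks.
8 states suffice.
        a   b   c  
>  s0   s1  s2  s1 
   s1   s1  s1  s1 
   s2   s1  s1  s3 
   s3   s1  s1  s4 
   s4   s1  s5  s1 
   s5   s5  s5  s6 
   s6   s7  s5  s6 
 * s7   s5  s5  s6 
(> = start, * = accepting)

start=s0; accept=s7; s0-a>s1; s0-b>s2; s0-c>s1; s1-a>s1; s1-b>s1; s1-c>s1; s2-a>s1; s2-b>s1; s2-c>s3; s3-a>s1; s3-b>s1; s3-c>s4; s4-a>s1; s4-b>s5; s4-c>s1; s5-a>s5; s5-b>s5; s5-c>s6; s6-a>s7; s6-b>s5; s6-c>s6; s7-a>s5; s7-b>s5; s7-c>s6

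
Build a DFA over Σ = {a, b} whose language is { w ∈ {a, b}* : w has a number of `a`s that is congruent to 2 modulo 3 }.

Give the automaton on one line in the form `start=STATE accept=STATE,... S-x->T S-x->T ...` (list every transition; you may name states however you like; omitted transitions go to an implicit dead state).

Keep the running count of `a`s modulo 3: each `a` advances along the cycle q0 → q1 → q2 → q0 while other symbols loop. Accept at q2.
        a   b  
>  q0   q1  q0 
   q1   q2  q1 
 * q2   q0  q2 
(> = start, * = accepting)

start=q0 accept=q2 q0-a->q1 q0-b->q0 q1-a->q2 q1-b->q1 q2-a->q0 q2-b->q2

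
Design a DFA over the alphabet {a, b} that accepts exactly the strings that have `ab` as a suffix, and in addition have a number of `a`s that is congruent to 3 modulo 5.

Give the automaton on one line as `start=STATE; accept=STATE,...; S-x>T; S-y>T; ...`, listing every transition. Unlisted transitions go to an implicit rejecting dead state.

Build one automaton per condition and run them in lockstep. The first has 3 states tracking how much of the suffix `ab` has currently been matched; the second has 5 states tracking the count of `a`s modulo 5. A product state is a pair (one from each), accepting exactly when both do. After merging equivalent states the machine shrinks.
        a   b  
>  q0   q1  q0 
   q1   q2  q1 
   q2   q3  q2 
   q3   q4  q5 
   q4   q0  q4 
 * q5   q4  q6 
   q6   q4  q6 
(> = start, * = accepting)

start=q0; accept=q5; q0-a>q1; q0-b>q0; q1-a>q2; q1-b>q1; q2-a>q3; q2-b>q2; q3-a>q4; q3-b>q5; q4-a>q0; q4-b>q4; q5-a>q4; q5-b>q6; q6-a>q4; q6-b>q6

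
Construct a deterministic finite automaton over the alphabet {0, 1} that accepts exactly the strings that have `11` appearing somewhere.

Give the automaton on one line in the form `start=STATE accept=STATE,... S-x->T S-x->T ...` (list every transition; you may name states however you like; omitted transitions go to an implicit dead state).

start=q0 accept=q2 q0-0->q0 q0-1->q1 q1-0->q0 q1-1->q2 q2-0->q2 q2-1->q2

Track how much of `11` has been matched so far: state q0 is no progress, q2 is the absorbing accept state reached once `11` has occurred. Intermediate states record partial matches; on a mismatch, fall back to the longest reusable overlap.
With 3 states:
        0   1  
>  q0   q0  q1 
   q1   q0  q2 
 * q2   q2  q2 
(> = start, * = accepting)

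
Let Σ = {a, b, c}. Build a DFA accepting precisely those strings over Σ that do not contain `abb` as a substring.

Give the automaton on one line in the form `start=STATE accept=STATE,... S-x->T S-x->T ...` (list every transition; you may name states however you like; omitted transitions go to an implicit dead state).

This is the complement of 'contains `abb`'. Use the same substring-matching states — q0 through q3 holding how much of `abb` has just been matched — but flip the accepting set: everything except the trap q3 accepts.
With 4 states:
        a   b   c  
>* q0   q1  q0  q0 
 * q1   q1  q2  q0 
 * q2   q1  q3  q0 
   q3   q3  q3  q3 
(> = start, * = accepting)

start=q0 accept=q0,q1,q2 q0-a->q1 q0-b->q0 q0-c->q0 q1-a->q1 q1-b->q2 q1-c->q0 q2-a->q1 q2-b->q3 q2-c->q0 q3-a->q3 q3-b->q3 q3-c->q3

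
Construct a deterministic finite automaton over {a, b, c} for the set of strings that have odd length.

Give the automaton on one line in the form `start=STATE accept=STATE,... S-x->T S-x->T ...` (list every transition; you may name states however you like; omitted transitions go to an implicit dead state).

Count input length modulo 2: every symbol advances one step around the cycle S0 → S1 → S0. Accept at S1.
        a   b   c  
>  S0   S1  S1  S1 
 * S1   S0  S0  S0 
(> = start, * = accepting)

start=S0 accept=S1 S0-a->S1 S0-b->S1 S0-c->S1 S1-a->S0 S1-b->S0 S1-c->S0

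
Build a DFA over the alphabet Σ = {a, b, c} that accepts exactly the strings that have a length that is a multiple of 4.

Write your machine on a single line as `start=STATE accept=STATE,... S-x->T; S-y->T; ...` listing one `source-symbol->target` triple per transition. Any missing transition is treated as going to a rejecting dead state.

Only the length mod 4 matters, so use a 4-cycle: from any state, every input symbol moves to the next state, wrapping S3 back to S0. Mark S0 accepting.
With 4 states:
        a   b   c  
>* S0   S1  S1  S1 
   S1   S2  S2  S2 
   S2   S3  S3  S3 
   S3   S0  S0  S0 
(> = start, * = accepting)

start=S0; accept=S0; S0-a->S1; S0-b->S1; S0-c->S1; S1-a->S2; S1-b->S2; S1-c->S2; S2-a->S3; S2-b->S3; S2-c->S3; S3-a->S0; S3-b->S0; S3-c->S0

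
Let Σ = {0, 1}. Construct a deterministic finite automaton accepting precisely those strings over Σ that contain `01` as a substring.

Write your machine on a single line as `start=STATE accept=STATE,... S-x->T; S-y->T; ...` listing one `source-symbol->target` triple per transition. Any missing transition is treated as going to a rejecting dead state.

start=s0; accept=s2; s0-0->s1; s0-1->s0; s1-0->s1; s1-1->s2; s2-0->s2; s2-1->s2

Track how much of `01` has been matched so far: state s0 is no progress, s2 is the absorbing accept state reached once `01` has occurred. Intermediate states record partial matches; on a mismatch, fall back to the longest reusable overlap.
3 states suffice.
        0   1  
>  s0   s1  s0 
   s1   s1  s2 
 * s2   s2  s2 
(> = start, * = accepting)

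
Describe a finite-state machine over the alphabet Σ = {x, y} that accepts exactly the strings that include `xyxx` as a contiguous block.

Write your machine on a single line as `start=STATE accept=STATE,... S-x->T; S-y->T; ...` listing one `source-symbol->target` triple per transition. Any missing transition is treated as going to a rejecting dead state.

start=s0; accept=s4; s0-x->s1; s0-y->s0; s1-x->s1; s1-y->s2; s2-x->s3; s2-y->s0; s3-x->s4; s3-y->s2; s4-x->s4; s4-y->s4

States s0..s3 record the length of the longest prefix of `xyxx` that matches the current input suffix. Reaching s4 means `xyxx` has been seen, and we stay there forever. Accept from s4.
5 states suffice.
        x   y  
>  s0   s1  s0 
   s1   s1  s2 
   s2   s3  s0 
   s3   s4  s2 
 * s4   s4  s4 
(> = start, * = accepting)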